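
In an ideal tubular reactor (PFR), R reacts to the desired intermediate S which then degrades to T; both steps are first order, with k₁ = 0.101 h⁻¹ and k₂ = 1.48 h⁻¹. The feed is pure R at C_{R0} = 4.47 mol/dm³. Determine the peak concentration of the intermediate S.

For a first-order series the maximum intermediate yield is C_{S,max}/C_{R0} = (k₁/k₂)^[k₂/(k₂−k₁)].
= (0.101/1.48)^(1.48/(1.48−0.101)) = (0.06824)^(1.073) = 0.05606.
C_{S,max} = 0.05606×4.47 = 0.251 mol/dm³.

0.251 mol/dm³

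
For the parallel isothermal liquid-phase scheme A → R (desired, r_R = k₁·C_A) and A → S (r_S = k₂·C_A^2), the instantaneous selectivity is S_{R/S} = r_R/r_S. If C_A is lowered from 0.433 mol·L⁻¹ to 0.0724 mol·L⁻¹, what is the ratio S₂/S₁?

S_{R/S} = (k₁/k₂)·C_A⁻¹, so S₂/S₁ = (C_{A,2}/C_{A,1})⁻¹.
= 0.433/0.0724 = 5.98.

5.98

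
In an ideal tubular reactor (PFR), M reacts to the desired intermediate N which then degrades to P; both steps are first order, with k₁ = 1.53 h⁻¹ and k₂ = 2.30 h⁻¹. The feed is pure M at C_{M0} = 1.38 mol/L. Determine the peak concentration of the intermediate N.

0.408 mol/L

For a first-order series the maximum intermediate yield is C_{N,max}/C_{M0} = (k₁/k₂)^[k₂/(k₂−k₁)].
= (1.53/2.30)^(2.30/(2.30−1.53)) = (0.6652)^(2.987) = 0.2959.
C_{N,max} = 0.2959×1.38 = 0.408 mol/L.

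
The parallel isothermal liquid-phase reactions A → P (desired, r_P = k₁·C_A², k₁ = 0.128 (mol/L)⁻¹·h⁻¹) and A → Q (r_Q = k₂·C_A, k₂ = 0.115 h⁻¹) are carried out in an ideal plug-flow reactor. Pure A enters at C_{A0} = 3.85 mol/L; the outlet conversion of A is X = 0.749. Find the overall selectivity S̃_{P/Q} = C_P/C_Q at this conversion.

C_A = C_{A0}(1−X) = 0.9664 mol/L.
Along a PFR/batch, dC_Q/dC_A = −r_Q/(r_P+r_Q) = −k₂/(k₂+k₁·C_A).
Integrating from C_{A0} to C_A: C_Q = (0.115/0.128)·ln[(0.115+0.128·3.85)/(0.115+0.128·0.966)] = 0.8984·ln(0.6078/0.2387) = 0.8397 mol/L.
Then C_P = (C_{A0}−C_A) − C_Q = 2.884 − 0.8397 = 2.044 mol/L.
S̃_{P/Q} = C_P/C_Q = 2.044/0.8397 = 2.43.

2.43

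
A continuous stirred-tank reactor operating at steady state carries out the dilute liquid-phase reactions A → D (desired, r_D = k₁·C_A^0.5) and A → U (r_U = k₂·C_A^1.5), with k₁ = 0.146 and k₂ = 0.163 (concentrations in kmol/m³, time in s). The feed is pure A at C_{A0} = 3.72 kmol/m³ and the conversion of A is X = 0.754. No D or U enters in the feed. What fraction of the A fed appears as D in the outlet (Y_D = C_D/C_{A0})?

Exit C_A = C_{A0}(1−X) = 3.72×0.246 = 0.9151 kmol/m³.
In a CSTR the entire volume is at exit conditions, so r_D = 0.146×0.9151^0.5 = 0.1397 and r_U = 0.163×0.9151^1.5 = 0.1427.
Fraction of consumed A going to D: r_D/(r_D+r_U) = 0.4946.
C_D = 0.4946·C_{A0}·X = 0.4946×3.72×0.754 = 1.39 kmol/m³; Y_D = C_D/C_{A0} = 0.373.

0.373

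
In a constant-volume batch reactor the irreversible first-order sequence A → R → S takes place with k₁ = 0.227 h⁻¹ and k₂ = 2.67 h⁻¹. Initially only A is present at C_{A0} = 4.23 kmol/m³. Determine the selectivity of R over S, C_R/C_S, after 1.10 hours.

Solving the coupled first-order balances gives C_R(t) = [k₁/(k₂−k₁)]·C_{A0}·(e^(−k₁t) − e^(−k₂t)).
e^(−k₁t) = e^(−0.227×1.10) = e^(−0.2497) = 0.7790; e^(−k₂t) = e^(−2.937) = 0.05302.
C_R = 0.227×4.23/(2.67−0.227) × (0.7790−0.05302) = 0.3930×0.7260 = 0.2854 kmol/m³.
C_A = C_{A0}e^(−k₁t) = 3.295 kmol/m³, so C_S = C_{A0}−C_A−C_R = 0.6493 kmol/m³; C_R/C_S = 0.439.

0.439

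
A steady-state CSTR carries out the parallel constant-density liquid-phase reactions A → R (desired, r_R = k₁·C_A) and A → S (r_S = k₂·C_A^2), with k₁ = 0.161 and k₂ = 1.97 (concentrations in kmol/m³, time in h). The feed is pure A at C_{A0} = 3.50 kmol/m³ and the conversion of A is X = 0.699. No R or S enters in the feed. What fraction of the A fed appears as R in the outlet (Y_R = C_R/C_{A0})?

0.0503

Exit C_A = C_{A0}(1−X) = 3.50×0.301 = 1.054 kmol/m³.
Rates in a CSTR are evaluated at the outlet concentration: r_R = 0.161×1.054 = 0.1696, r_S = 1.97×1.054^2 = 2.186.
Fraction of consumed A going to R: r_R/(r_R+r_S) = 0.07199.
C_R = 0.07199·C_{A0}·X = 0.07199×3.50×0.699 = 0.176 kmol/m³; Y_R = C_R/C_{A0} = 0.0503.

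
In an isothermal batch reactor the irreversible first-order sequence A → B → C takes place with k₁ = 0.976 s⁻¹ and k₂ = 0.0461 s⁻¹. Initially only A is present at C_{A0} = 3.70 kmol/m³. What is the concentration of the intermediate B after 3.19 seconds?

The intermediate concentration in a first-order A→B→C sequence is C_B = k₁C_{A0}(e^(−k₁t) − e^(−k₂t))/(k₂−k₁).
e^(−k₁t) = e^(−0.976×3.19) = e^(−3.113) = 0.04445; e^(−k₂t) = e^(−0.1471) = 0.8632.
C_B = 0.976×3.70/(0.0461−0.976) × (0.04445−0.8632) = (-3.883)×(-0.8188) = 3.180 kmol/m³.

3.18 kmol/m³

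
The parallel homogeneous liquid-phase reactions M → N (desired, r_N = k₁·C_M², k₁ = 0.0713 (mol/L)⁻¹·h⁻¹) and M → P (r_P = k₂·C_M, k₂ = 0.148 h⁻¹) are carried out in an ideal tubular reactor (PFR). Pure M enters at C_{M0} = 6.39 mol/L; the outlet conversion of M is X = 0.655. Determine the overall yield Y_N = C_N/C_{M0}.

0.433

C_M = C_{M0}(1−X) = 2.205 mol/L.
Along a PFR/batch, dC_P/dC_M = −r_P/(r_N+r_P) = −k₂/(k₂+k₁·C_M).
Integrating from C_{M0} to C_M: C_P = (0.148/0.0713)·ln[(0.148+0.0713·6.39)/(0.148+0.0713·2.20)] = 2.076·ln(0.6036/0.3052) = 1.416 mol/L.
Then C_N = (C_{M0}−C_M) − C_P = 4.185 − 1.416 = 2.770 mol/L.
Y_N = C_N/C_{M0} = 2.770/6.39 = 0.433.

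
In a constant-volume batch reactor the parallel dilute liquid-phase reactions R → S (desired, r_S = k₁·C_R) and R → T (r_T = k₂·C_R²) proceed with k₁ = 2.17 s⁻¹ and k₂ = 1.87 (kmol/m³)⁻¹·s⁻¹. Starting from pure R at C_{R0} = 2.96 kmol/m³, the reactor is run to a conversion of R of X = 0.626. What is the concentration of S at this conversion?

C_R = C_{R0}(1−X) = 1.107 kmol/m³.
Along a PFR/batch, dC_S/dC_R = −r_S/(r_S+r_T) = −k₁/(k₁+k₂·C_R).
Integrating from C_{R0} to C_R: C_S = (2.17/1.87)·ln[(2.17+1.87·2.96)/(2.17+1.87·1.11)] = 1.160·ln(7.705/4.240) = 0.6931 kmol/m³.

0.693 kmol/m³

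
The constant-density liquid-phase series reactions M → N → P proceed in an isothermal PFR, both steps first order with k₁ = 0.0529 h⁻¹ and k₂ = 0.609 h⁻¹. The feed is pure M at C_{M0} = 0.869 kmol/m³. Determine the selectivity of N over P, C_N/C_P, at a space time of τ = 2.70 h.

0.929

Solving the coupled first-order balances gives C_N(τ) = [k₁/(k₂−k₁)]·C_{M0}·(e^(−k₁τ) − e^(−k₂τ)).
e^(−k₁τ) = e^(−0.0529×2.70) = e^(−0.1428) = 0.8669; e^(−k₂τ) = e^(−1.644) = 0.1931.
C_N = 0.0529×0.869/(0.609−0.0529) × (0.8669−0.1931) = 0.08267×0.6738 = 0.05570 kmol/m³.
C_M = C_{M0}e^(−k₁τ) = 0.7533 kmol/m³, so C_P = C_{M0}−C_M−C_N = 0.05997 kmol/m³; C_N/C_P = 0.929.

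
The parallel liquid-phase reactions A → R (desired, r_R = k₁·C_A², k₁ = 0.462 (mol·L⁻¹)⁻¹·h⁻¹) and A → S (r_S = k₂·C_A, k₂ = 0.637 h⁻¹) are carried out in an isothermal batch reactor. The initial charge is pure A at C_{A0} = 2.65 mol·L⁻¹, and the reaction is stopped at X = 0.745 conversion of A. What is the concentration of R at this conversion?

1.05 mol·L⁻¹

C_A = C_{A0}(1−X) = 0.6757 mol·L⁻¹.
Along a PFR/batch, dC_S/dC_A = −r_S/(r_R+r_S) = −k₂/(k₂+k₁·C_A).
Integrating from C_{A0} to C_A: C_S = (0.637/0.462)·ln[(0.637+0.462·2.65)/(0.637+0.462·0.676)] = 1.379·ln(1.861/0.9492) = 0.9285 mol·L⁻¹.
Then C_R = (C_{A0}−C_A) − C_S = 1.974 − 0.9285 = 1.046 mol·L⁻¹.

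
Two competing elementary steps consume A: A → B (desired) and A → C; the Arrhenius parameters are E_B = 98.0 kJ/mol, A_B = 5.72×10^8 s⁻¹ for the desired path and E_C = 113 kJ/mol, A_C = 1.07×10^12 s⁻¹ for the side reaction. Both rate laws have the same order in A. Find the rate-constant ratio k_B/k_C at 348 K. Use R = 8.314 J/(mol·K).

0.0954

Since both paths have the same order in A, the concentration cancels and S_{B/C} = k_B/k_C = (A_B/A_C)·exp[(E_C−E_B)/(RT)].
(E_C−E_B)/(RT) = (113−98.0)×10³/(8.314×348) = 15000/2893 = 5.184.
k_B/k_C = (5.72×10^8/1.07×10^12)·exp(5.184) = 5.346×10^-4 × 178.5 = 0.0954.
Since E_B < E_C, lowering the temperature improves selectivity toward B.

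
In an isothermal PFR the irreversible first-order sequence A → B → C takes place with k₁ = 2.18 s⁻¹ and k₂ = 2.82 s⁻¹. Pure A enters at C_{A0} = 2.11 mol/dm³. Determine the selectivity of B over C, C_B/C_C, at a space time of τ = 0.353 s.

The intermediate concentration in a first-order A→B→C sequence is C_B = k₁C_{A0}(e^(−k₁τ) − e^(−k₂τ))/(k₂−k₁).
e^(−k₁τ) = e^(−2.18×0.353) = e^(−0.7695) = 0.4632; e^(−k₂τ) = e^(−0.9955) = 0.3696.
C_B = 2.18×2.11/(2.82−2.18) × (0.4632−0.3696) = 7.187×0.09367 = 0.6732 mol/dm³.
C_A = C_{A0}e^(−k₁τ) = 0.9774 mol/dm³, so C_C = C_{A0}−C_A−C_B = 0.4593 mol/dm³; C_B/C_C = 1.47.

1.47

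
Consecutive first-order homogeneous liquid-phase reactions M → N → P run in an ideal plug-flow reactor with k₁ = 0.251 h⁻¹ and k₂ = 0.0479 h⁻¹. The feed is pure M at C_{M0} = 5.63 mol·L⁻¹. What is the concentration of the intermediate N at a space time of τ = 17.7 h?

The intermediate concentration in a first-order A→B→C sequence is C_N = k₁C_{M0}(e^(−k₁τ) − e^(−k₂τ))/(k₂−k₁).
e^(−k₁τ) = e^(−0.251×17.7) = e^(−4.443) = 0.01176; e^(−k₂τ) = e^(−0.8478) = 0.4283.
C_N = 0.251×5.63/(0.0479−0.251) × (0.01176−0.4283) = (-6.958)×(-0.4166) = 2.898 mol·L⁻¹.

2.90 mol·L⁻¹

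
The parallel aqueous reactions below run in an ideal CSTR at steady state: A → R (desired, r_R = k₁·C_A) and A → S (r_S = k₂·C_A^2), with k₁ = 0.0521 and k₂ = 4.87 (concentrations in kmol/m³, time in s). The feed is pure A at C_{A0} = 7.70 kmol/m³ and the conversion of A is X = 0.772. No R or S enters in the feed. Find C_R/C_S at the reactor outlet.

Exit C_A = C_{A0}(1−X) = 7.70×0.228 = 1.756 kmol/m³.
Rates in a CSTR are evaluated at the outlet concentration: r_R = 0.0521×1.756 = 0.09147, r_S = 4.87×1.756^2 = 15.01.
Overall selectivity = C_R/C_S = r_Rτ/(r_Sτ) = r_R/r_S = 0.00609.

0.00609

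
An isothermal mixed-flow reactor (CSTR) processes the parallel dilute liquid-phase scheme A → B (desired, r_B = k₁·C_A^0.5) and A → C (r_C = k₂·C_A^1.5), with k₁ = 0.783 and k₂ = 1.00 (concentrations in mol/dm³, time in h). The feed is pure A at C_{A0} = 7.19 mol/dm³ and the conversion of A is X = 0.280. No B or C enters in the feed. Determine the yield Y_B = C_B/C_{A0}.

Exit C_A = C_{A0}(1−X) = 7.19×0.720 = 5.177 mol/dm³.
Rates in a CSTR are evaluated at the outlet concentration: r_B = 0.783×5.177^0.5 = 1.782, r_C = 1.00×5.177^1.5 = 11.78.
Fraction of consumed A going to B: r_B/(r_B+r_C) = 0.1314.
C_B = 0.1314·C_{A0}·X = 0.1314×7.19×0.280 = 0.264 mol/dm³; Y_B = C_B/C_{A0} = 0.0368.

0.0368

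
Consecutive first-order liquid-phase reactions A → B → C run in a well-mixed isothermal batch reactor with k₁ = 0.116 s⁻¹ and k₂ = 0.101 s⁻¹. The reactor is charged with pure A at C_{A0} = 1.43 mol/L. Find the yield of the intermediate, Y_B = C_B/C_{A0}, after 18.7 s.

The intermediate concentration in a first-order A→B→C sequence is C_B = k₁C_{A0}(e^(−k₁t) − e^(−k₂t))/(k₂−k₁).
e^(−k₁t) = e^(−0.116×18.7) = e^(−2.169) = 0.1143; e^(−k₂t) = e^(−1.889) = 0.1513.
C_B = 0.116×1.43/(0.101−0.116) × (0.1143−0.1513) = (-11.06)×(-0.03700) = 0.4092 mol/L.
Y_B = C_B/C_{A0} = 0.4092/1.43 = 0.286.

0.286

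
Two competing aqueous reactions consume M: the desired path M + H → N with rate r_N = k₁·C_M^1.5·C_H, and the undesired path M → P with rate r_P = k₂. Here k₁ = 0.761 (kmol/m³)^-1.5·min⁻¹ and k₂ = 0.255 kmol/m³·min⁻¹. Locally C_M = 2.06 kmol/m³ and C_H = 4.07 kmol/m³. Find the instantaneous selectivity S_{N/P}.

S_{N/P} = r_N/r_P = (k₁·C_M^1.5·C_H)/(k₂) = (k₁/k₂)·C_M^1.5·C_H.
= (0.761×2.060^1.5×4.070) / (0.255) = 9.158/0.2550 = 35.9.

35.9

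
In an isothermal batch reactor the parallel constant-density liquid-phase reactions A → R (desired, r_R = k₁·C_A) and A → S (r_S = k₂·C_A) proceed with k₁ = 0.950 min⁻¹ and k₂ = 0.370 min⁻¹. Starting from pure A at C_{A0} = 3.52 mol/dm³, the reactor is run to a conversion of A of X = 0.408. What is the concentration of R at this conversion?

1.03 mol/dm³

C_A = C_{A0}(1−X) = 2.084 mol/dm³.
Both paths are first order in A, so the instantaneous fraction to R is constant: dC_R/d(−C_A) = k₁/(k₁+k₂) = 0.7197.
C_R = 0.7197·(C_{A0}−C_A) = 0.7197×1.436 = 1.03 mol/dm³.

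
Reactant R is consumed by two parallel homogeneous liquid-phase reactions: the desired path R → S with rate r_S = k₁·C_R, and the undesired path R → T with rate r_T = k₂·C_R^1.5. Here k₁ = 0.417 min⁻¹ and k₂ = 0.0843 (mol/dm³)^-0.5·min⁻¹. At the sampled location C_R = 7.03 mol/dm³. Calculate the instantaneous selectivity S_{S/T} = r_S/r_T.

1.87

S_{S/T} = r_S/r_T = (k₁·C_R)/(k₂·C_R^1.5) = (k₁/k₂)·C_R^-0.5.
= (0.417×7.030) / (0.0843×7.030^1.5) = 2.932/1.571 = 1.87.
The undesired path is higher order in R, so low C_R (CSTR or dilute feed) favours S.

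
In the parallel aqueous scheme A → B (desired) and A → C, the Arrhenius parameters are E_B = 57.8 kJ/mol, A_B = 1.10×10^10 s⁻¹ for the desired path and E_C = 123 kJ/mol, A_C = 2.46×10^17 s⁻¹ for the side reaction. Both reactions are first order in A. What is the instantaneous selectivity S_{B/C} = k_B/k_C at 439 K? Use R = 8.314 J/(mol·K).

Since both paths have the same order in A, the concentration cancels and S_{B/C} = k_B/k_C = (A_B/A_C)·exp[(E_C−E_B)/(RT)].
(E_C−E_B)/(RT) = (123−57.8)×10³/(8.314×439) = 65200/3650 = 17.86.
k_B/k_C = (1.10×10^10/2.46×10^17)·exp(17.86) = 4.472×10^-8 × 5.730×10^7 = 2.56.

2.56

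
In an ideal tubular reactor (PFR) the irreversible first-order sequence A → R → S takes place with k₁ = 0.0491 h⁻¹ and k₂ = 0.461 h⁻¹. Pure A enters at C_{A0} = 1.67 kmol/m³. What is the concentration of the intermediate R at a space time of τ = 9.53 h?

The intermediate concentration in a first-order A→B→C sequence is C_R = k₁C_{A0}(e^(−k₁τ) − e^(−k₂τ))/(k₂−k₁).
e^(−k₁τ) = e^(−0.0491×9.53) = e^(−0.4679) = 0.6263; e^(−k₂τ) = e^(−4.393) = 0.01236.
C_R = 0.0491×1.67/(0.461−0.0491) × (0.6263−0.01236) = 0.1991×0.6139 = 0.1222 kmol/m³.

0.122 kmol/m³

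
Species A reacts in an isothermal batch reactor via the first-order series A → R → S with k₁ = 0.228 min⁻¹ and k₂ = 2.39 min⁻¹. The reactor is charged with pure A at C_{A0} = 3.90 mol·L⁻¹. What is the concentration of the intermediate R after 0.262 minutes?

0.168 mol·L⁻¹

Solving the coupled first-order balances gives C_R(t) = [k₁/(k₂−k₁)]·C_{A0}·(e^(−k₁t) − e^(−k₂t)).
e^(−k₁t) = e^(−0.228×0.262) = e^(−0.05974) = 0.9420; e^(−k₂t) = e^(−0.6262) = 0.5346.
C_R = 0.228×3.90/(2.39−0.228) × (0.9420−0.5346) = 0.4113×0.4074 = 0.1676 mol·L⁻¹.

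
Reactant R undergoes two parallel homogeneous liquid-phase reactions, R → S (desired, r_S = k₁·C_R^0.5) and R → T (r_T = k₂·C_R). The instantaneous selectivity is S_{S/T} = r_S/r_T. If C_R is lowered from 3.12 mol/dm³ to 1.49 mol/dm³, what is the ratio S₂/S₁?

S_{S/T} = (k₁/k₂)·C_R^-0.5, so S₂/S₁ = (C_{R,2}/C_{R,1})^-0.5.
= (1.49/3.12)^(-0.5) = (0.4776)^(-0.5) = 1.45.

1.45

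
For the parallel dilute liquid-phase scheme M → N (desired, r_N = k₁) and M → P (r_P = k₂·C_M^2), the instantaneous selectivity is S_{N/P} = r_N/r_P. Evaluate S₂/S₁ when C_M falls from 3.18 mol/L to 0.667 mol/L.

S_{N/P} = (k₁/k₂)·C_M^-2, so S₂/S₁ = (C_{M,2}/C_{M,1})^-2.
= (0.667/3.18)^(-2) = (0.2097)^(-2) = 22.7.
Selectivity toward N rises as C_M falls — low-concentration operation is favoured.

22.7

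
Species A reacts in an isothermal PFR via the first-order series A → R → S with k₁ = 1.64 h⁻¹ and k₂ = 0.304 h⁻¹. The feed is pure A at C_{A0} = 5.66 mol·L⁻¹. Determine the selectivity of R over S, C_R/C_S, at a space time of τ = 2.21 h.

For first-order series with pure A initially, C_R(τ) = k₁C_{A0}/(k₂−k₁)·(e^(−k₁τ) − e^(−k₂τ)).
e^(−k₁τ) = e^(−1.64×2.21) = e^(−3.624) = 0.02667; e^(−k₂τ) = e^(−0.6718) = 0.5108.
C_R = 1.64×5.66/(0.304−1.64) × (0.02667−0.5108) = (-6.948)×(-0.4841) = 3.363 mol·L⁻¹.
C_A = C_{A0}e^(−k₁τ) = 0.1509 mol·L⁻¹, so C_S = C_{A0}−C_A−C_R = 2.146 mol·L⁻¹; C_R/C_S = 1.57.

1.57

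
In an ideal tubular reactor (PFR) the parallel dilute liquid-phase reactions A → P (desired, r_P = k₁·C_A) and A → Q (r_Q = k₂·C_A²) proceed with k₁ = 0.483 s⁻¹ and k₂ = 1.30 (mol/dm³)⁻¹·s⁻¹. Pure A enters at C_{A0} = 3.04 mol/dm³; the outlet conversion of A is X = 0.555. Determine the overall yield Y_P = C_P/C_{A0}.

C_A = C_{A0}(1−X) = 1.353 mol/dm³.
Along a PFR/batch, dC_P/dC_A = −r_P/(r_P+r_Q) = −k₁/(k₁+k₂·C_A).
Integrating from C_{A0} to C_A: C_P = (0.483/1.30)·ln[(0.483+1.30·3.04)/(0.483+1.30·1.35)] = 0.3715·ln(4.435/2.242) = 0.2535 mol/dm³.
Y_P = C_P/C_{A0} = 0.2535/3.04 = 0.0834.

0.0834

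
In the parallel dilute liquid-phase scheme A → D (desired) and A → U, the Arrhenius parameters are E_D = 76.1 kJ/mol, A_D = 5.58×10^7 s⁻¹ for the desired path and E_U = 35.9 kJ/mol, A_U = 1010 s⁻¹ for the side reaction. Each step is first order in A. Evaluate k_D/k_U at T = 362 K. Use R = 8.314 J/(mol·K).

0.0874

Since both paths have the same order in A, the concentration cancels and S_{D/U} = k_D/k_U = (A_D/A_U)·exp[(E_U−E_D)/(RT)].
(E_U−E_D)/(RT) = (35.9−76.1)×10³/(8.314×362) = -40200/3010 = -13.36.
k_D/k_U = (5.58×10^7/1010)·exp(-13.36) = 55248 × 1.582×10^-6 = 0.0874.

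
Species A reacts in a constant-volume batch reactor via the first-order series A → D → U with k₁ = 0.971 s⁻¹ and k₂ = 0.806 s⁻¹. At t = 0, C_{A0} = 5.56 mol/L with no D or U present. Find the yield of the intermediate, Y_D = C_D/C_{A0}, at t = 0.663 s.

0.357

The intermediate concentration in a first-order A→B→C sequence is C_D = k₁C_{A0}(e^(−k₁t) − e^(−k₂t))/(k₂−k₁).
e^(−k₁t) = e^(−0.971×0.663) = e^(−0.6438) = 0.5253; e^(−k₂t) = e^(−0.5344) = 0.5860.
C_D = 0.971×5.56/(0.806−0.971) × (0.5253−0.5860) = (-32.72)×(-0.06073) = 1.987 mol/L.
Y_D = C_D/C_{A0} = 1.987/5.56 = 0.357.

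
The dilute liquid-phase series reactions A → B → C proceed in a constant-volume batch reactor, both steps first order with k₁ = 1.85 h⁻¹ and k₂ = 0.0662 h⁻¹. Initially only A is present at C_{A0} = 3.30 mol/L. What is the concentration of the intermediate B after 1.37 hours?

2.85 mol/L

Solving the coupled first-order balances gives C_B(t) = [k₁/(k₂−k₁)]·C_{A0}·(e^(−k₁t) − e^(−k₂t)).
e^(−k₁t) = e^(−1.85×1.37) = e^(−2.535) = 0.07930; e^(−k₂t) = e^(−0.09069) = 0.9133.
C_B = 1.85×3.30/(0.0662−1.85) × (0.07930−0.9133) = (-3.422)×(-0.8340) = 2.854 mol/L.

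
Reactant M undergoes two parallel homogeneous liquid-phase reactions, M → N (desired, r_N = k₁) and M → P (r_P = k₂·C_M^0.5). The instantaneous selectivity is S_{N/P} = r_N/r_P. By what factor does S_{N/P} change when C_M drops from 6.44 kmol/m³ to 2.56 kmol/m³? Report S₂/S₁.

1.59

S_{N/P} = (k₁/k₂)·C_M^-0.5, so S₂/S₁ = (C_{M,2}/C_{M,1})^-0.5.
= (2.56/6.44)^(-0.5) = (0.3975)^(-0.5) = 1.59.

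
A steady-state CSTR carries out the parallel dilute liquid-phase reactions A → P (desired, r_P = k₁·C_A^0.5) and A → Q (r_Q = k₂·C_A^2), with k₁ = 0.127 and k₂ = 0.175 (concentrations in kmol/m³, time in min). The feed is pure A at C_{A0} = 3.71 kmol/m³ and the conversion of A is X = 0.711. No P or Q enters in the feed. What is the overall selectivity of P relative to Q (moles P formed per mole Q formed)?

0.654

Exit C_A = C_{A0}(1−X) = 3.71×0.289 = 1.072 kmol/m³.
Rates in a CSTR are evaluated at the outlet concentration: r_P = 0.127×1.072^0.5 = 0.1315, r_Q = 0.175×1.072^2 = 0.2012.
Overall selectivity = C_P/C_Q = r_Pτ/(r_Qτ) = r_P/r_Q = 0.654.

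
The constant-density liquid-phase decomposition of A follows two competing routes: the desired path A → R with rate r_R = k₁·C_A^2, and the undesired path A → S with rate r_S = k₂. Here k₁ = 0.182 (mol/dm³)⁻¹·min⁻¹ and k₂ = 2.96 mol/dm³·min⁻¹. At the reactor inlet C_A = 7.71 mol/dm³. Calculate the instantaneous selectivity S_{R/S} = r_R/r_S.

S_{R/S} = r_R/r_S = (k₁·C_A^2)/(k₂) = (k₁/k₂)·C_A^2.
= (0.182×7.710^2) / (2.96) = 10.82/2.960 = 3.66.

3.66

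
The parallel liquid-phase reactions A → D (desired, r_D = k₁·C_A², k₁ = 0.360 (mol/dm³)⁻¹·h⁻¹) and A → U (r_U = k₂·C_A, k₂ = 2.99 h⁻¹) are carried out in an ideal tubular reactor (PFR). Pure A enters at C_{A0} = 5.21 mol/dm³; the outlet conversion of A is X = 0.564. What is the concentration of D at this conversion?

0.902 mol/dm³

C_A = C_{A0}(1−X) = 2.272 mol/dm³.
Along a PFR/batch, dC_U/dC_A = −r_U/(r_D+r_U) = −k₂/(k₂+k₁·C_A).
Integrating from C_{A0} to C_A: C_U = (2.99/0.360)·ln[(2.99+0.360·5.21)/(2.99+0.360·2.27)] = 8.306·ln(4.866/3.808) = 2.036 mol/dm³.
Then C_D = (C_{A0}−C_A) − C_U = 2.938 − 2.036 = 0.9023 mol/dm³.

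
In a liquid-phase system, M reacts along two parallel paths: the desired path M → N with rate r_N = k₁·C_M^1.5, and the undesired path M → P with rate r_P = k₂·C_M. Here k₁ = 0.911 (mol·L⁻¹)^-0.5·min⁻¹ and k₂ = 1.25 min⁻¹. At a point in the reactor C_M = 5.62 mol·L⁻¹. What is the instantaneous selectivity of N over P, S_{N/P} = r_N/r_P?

1.73

S_{N/P} = r_N/r_P = (k₁·C_M^1.5)/(k₂·C_M) = (k₁/k₂)·C_M^0.5.
= (0.911×5.620^1.5) / (1.25×5.620) = 12.14/7.025 = 1.73.
Since the desired path is higher order in M, keeping C_M high (PFR or concentrated feed) favours N.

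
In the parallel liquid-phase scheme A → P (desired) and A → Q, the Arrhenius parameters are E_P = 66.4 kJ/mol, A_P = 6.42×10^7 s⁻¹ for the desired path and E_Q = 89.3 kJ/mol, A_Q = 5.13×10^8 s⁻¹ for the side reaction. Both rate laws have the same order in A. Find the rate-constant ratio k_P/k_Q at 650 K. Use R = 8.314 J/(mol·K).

Since both paths have the same order in A, the concentration cancels and S_{P/Q} = k_P/k_Q = (A_P/A_Q)·exp[(E_Q−E_P)/(RT)].
(E_Q−E_P)/(RT) = (89.3−66.4)×10³/(8.314×650) = 22900/5404 = 4.238.
k_P/k_Q = (6.42×10^7/5.13×10^8)·exp(4.238) = 0.1251 × 69.24 = 8.66.
Since E_P < E_Q, lowering the temperature improves selectivity toward P.

8.66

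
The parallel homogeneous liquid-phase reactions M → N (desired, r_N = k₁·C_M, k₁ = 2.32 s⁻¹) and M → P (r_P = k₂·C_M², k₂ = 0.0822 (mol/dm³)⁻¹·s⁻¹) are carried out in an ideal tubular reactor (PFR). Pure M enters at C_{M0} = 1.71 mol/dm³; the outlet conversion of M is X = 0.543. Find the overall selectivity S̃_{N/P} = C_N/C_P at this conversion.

C_M = C_{M0}(1−X) = 0.7815 mol/dm³.
Along a PFR/batch, dC_N/dC_M = −r_N/(r_N+r_P) = −k₁/(k₁+k₂·C_M).
Integrating from C_{M0} to C_M: C_N = (2.32/0.0822)·ln[(2.32+0.0822·1.71)/(2.32+0.0822·0.781)] = 28.22·ln(2.461/2.384) = 0.8894 mol/dm³.
C_P = (C_{M0}−C_M)−C_N = 0.03918 mol/dm³; S̃_{N/P} = 0.8894/0.03918 = 22.7.

22.7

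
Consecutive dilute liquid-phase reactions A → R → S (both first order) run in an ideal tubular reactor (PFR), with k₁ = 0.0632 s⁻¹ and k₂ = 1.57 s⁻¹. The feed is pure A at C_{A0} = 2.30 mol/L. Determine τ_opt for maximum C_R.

2.13 s

Setting dC_R/dτ = 0 gives τ_opt = ln(k₂/k₁)/(k₂−k₁).
= ln(1.57/0.0632)/(1.57−0.0632) = ln(24.84)/1.507 = 3.213/1.507 = 2.13 s.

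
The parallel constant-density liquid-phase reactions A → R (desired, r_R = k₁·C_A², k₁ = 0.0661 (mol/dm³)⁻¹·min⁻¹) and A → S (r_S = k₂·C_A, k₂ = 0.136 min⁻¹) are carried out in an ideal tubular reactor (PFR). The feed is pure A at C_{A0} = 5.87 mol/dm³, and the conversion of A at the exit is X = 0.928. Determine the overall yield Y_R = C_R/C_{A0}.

0.521

C_A = C_{A0}(1−X) = 0.4226 mol/dm³.
Along a PFR/batch, dC_S/dC_A = −r_S/(r_R+r_S) = −k₂/(k₂+k₁·C_A).
Integrating from C_{A0} to C_A: C_S = (0.136/0.0661)·ln[(0.136+0.0661·5.87)/(0.136+0.0661·0.423)] = 2.057·ln(0.5240/0.1639) = 2.391 mol/dm³.
Then C_R = (C_{A0}−C_A) − C_S = 5.447 − 2.391 = 3.057 mol/dm³.
Y_R = C_R/C_{A0} = 3.057/5.87 = 0.521.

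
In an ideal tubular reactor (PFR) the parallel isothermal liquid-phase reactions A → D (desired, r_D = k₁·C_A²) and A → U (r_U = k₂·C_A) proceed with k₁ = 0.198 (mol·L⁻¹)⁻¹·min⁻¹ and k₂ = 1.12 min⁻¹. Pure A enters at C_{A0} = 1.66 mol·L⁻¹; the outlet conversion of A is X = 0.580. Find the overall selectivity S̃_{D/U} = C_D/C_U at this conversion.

0.206

C_A = C_{A0}(1−X) = 0.6972 mol·L⁻¹.
Along a PFR/batch, dC_U/dC_A = −r_U/(r_D+r_U) = −k₂/(k₂+k₁·C_A).
Integrating from C_{A0} to C_A: C_U = (1.12/0.198)·ln[(1.12+0.198·1.66)/(1.12+0.198·0.697)] = 5.657·ln(1.449/1.258) = 0.7981 mol·L⁻¹.
Then C_D = (C_{A0}−C_A) − C_U = 0.9628 − 0.7981 = 0.1647 mol·L⁻¹.
S̃_{D/U} = C_D/C_U = 0.1647/0.7981 = 0.206.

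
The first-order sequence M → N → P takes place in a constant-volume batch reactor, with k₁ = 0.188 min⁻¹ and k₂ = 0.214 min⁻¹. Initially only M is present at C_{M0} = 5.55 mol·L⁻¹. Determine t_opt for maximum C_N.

4.98 min

Setting dC_N/dt = 0 gives t_opt = ln(k₂/k₁)/(k₂−k₁).
= ln(0.214/0.188)/(0.214−0.188) = ln(1.138)/0.02600 = 0.1295/0.02600 = 4.98 min.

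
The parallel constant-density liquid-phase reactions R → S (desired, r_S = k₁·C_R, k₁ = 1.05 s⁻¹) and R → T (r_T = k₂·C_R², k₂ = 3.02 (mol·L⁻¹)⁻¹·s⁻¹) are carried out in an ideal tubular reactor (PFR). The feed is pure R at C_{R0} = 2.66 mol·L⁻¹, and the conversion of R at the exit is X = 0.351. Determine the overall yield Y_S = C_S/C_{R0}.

0.0486

C_R = C_{R0}(1−X) = 1.726 mol·L⁻¹.
Along a PFR/batch, dC_S/dC_R = −r_S/(r_S+r_T) = −k₁/(k₁+k₂·C_R).
Integrating from C_{R0} to C_R: C_S = (1.05/3.02)·ln[(1.05+3.02·2.66)/(1.05+3.02·1.73)] = 0.3477·ln(9.083/6.264) = 0.1292 mol·L⁻¹.
Y_S = C_S/C_{R0} = 0.1292/2.66 = 0.0486.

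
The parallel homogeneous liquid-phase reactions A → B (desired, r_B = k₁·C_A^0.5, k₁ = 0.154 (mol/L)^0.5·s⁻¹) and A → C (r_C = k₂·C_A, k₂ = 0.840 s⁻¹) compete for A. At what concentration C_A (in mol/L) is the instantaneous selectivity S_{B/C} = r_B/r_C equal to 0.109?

S_{B/C} = (k₁/k₂)·C_A^-0.5 ⇒ C_A = (S·k₂/k₁)^(-2).
= (0.109×0.840/0.154)^(-2) = (0.5945)^(-2) = 2.83 mol/L.

2.83 mol/L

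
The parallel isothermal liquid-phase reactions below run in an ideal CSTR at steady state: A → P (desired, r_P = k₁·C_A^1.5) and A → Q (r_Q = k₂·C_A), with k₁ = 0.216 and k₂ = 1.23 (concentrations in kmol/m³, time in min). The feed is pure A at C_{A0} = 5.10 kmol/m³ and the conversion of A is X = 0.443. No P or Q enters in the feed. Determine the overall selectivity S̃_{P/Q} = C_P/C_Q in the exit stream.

0.296

Exit C_A = C_{A0}(1−X) = 5.10×0.557 = 2.841 kmol/m³.
Rates in a CSTR are evaluated at the outlet concentration: r_P = 0.216×2.841^1.5 = 1.034, r_Q = 1.23×2.841 = 3.494.
Overall selectivity = C_P/C_Q = r_Pτ/(r_Qτ) = r_P/r_Q = 0.296.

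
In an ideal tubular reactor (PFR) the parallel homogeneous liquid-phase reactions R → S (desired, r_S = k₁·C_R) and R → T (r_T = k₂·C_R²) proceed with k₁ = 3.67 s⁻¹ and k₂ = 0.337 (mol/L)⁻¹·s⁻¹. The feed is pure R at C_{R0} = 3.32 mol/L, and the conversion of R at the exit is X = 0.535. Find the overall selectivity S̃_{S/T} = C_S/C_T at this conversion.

4.51

C_R = C_{R0}(1−X) = 1.544 mol/L.
Along a PFR/batch, dC_S/dC_R = −r_S/(r_S+r_T) = −k₁/(k₁+k₂·C_R).
Integrating from C_{R0} to C_R: C_S = (3.67/0.337)·ln[(3.67+0.337·3.32)/(3.67+0.337·1.54)] = 10.89·ln(4.789/4.190) = 1.454 mol/L.
C_T = (C_{R0}−C_R)−C_S = 0.3221 mol/L; S̃_{S/T} = 1.454/0.3221 = 4.51.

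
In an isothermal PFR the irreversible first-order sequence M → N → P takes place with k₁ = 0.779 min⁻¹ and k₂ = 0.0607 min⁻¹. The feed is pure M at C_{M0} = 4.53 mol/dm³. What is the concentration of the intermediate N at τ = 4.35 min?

Solving the coupled first-order balances gives C_N(τ) = [k₁/(k₂−k₁)]·C_{M0}·(e^(−k₁τ) − e^(−k₂τ)).
e^(−k₁τ) = e^(−0.779×4.35) = e^(−3.389) = 0.03375; e^(−k₂τ) = e^(−0.2640) = 0.7679.
C_N = 0.779×4.53/(0.0607−0.779) × (0.03375−0.7679) = (-4.913)×(-0.7342) = 3.607 mol/dm³.

3.61 mol/dm³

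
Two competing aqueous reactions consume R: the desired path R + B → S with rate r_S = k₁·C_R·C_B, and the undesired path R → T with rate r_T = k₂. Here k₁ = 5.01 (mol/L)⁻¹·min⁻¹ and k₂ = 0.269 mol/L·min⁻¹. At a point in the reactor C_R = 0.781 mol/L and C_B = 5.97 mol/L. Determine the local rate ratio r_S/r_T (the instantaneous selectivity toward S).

S_{S/T} = r_S/r_T = (k₁·C_R·C_B)/(k₂) = (k₁/k₂)·C_R·C_B.
= (5.01×0.7810×5.970) / (0.269) = 23.36/0.2690 = 86.8.
Since the desired path is higher order in R, keeping C_R high (PFR or concentrated feed) favours S.

86.8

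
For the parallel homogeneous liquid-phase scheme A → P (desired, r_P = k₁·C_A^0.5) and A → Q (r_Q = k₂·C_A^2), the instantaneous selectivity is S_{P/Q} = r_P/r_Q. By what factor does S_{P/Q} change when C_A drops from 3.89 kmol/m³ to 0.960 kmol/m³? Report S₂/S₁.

S_{P/Q} = (k₁/k₂)·C_A^-1.5, so S₂/S₁ = (C_{A,2}/C_{A,1})^-1.5.
= (0.960/3.89)^(-1.5) = (0.2468)^(-1.5) = 8.16.

8.16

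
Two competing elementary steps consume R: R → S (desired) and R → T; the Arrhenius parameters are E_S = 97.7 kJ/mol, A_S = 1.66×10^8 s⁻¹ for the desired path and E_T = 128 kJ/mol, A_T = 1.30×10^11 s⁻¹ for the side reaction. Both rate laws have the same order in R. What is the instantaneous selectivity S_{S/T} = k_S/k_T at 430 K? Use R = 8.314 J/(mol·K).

Since both paths have the same order in R, the concentration cancels and S_{S/T} = k_S/k_T = (A_S/A_T)·exp[(E_T−E_S)/(RT)].
(E_T−E_S)/(RT) = (128−97.7)×10³/(8.314×430) = 30300/3575 = 8.475.
k_S/k_T = (1.66×10^8/1.30×10^11)·exp(8.475) = 0.001277 × 4796 = 6.12.
Since E_S < E_T, lowering the temperature improves selectivity toward S.

6.12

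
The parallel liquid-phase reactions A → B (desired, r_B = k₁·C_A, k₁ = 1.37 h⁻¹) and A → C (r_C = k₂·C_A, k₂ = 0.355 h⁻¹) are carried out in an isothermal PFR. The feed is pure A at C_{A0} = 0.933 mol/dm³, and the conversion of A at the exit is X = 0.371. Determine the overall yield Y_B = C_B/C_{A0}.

0.295

C_A = C_{A0}(1−X) = 0.5869 mol/dm³.
Both paths are first order in A, so the instantaneous fraction to B is constant: dC_B/d(−C_A) = k₁/(k₁+k₂) = 0.7942.
C_B = 0.7942·(C_{A0}−C_A) = 0.7942×0.3461 = 0.275 mol/dm³.
Y_B = C_B/C_{A0} = 0.2749/0.933 = 0.295.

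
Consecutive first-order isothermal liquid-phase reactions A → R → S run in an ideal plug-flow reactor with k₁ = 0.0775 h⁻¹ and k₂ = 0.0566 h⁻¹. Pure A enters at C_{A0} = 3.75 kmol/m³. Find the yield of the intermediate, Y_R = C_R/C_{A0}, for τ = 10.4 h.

For first-order series with pure A initially, C_R(τ) = k₁C_{A0}/(k₂−k₁)·(e^(−k₁τ) − e^(−k₂τ)).
e^(−k₁τ) = e^(−0.0775×10.4) = e^(−0.8060) = 0.4466; e^(−k₂τ) = e^(−0.5886) = 0.5551.
C_R = 0.0775×3.75/(0.0566−0.0775) × (0.4466−0.5551) = (-13.91)×(-0.1084) = 1.508 kmol/m³.
Y_R = C_R/C_{A0} = 1.508/3.75 = 0.402.

0.402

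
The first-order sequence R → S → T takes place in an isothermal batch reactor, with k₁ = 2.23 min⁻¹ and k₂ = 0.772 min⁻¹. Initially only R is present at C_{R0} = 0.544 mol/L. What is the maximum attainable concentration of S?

0.310 mol/L

At the optimum, C_{S,max}/C_{R0} = (k₁/k₂)^[k₂/(k₂−k₁)].
= (2.23/0.772)^(0.772/(0.772−2.23)) = (2.889)^(-0.5295) = 0.5703.
C_{S,max} = 0.5703×0.544 = 0.310 mol/L.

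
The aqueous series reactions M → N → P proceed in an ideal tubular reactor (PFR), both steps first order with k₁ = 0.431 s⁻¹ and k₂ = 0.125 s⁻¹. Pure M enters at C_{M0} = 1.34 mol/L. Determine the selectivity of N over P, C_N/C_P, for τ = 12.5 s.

0.409

The intermediate concentration in a first-order A→B→C sequence is C_N = k₁C_{M0}(e^(−k₁τ) − e^(−k₂τ))/(k₂−k₁).
e^(−k₁τ) = e^(−0.431×12.5) = e^(−5.388) = 0.004573; e^(−k₂τ) = e^(−1.562) = 0.2096.
C_N = 0.431×1.34/(0.125−0.431) × (0.004573−0.2096) = (-1.887)×(-0.2050) = 0.3870 mol/L.
C_M = C_{M0}e^(−k₁τ) = 0.006128 mol/L, so C_P = C_{M0}−C_M−C_N = 0.9469 mol/L; C_N/C_P = 0.409.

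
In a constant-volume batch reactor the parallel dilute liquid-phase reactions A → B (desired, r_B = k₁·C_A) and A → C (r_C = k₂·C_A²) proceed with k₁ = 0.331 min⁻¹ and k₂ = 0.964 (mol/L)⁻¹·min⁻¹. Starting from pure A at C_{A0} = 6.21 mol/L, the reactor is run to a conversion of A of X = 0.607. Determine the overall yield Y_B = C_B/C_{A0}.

0.0473

C_A = C_{A0}(1−X) = 2.441 mol/L.
Along a PFR/batch, dC_B/dC_A = −r_B/(r_B+r_C) = −k₁/(k₁+k₂·C_A).
Integrating from C_{A0} to C_A: C_B = (0.331/0.964)·ln[(0.331+0.964·6.21)/(0.331+0.964·2.44)] = 0.3434·ln(6.317/2.684) = 0.2940 mol/L.
Y_B = C_B/C_{A0} = 0.2940/6.21 = 0.0473.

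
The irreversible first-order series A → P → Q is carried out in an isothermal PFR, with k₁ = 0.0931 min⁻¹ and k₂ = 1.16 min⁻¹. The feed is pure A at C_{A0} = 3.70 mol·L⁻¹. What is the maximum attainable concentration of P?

For a first-order series the maximum intermediate yield is C_{P,max}/C_{A0} = (k₁/k₂)^[k₂/(k₂−k₁)].
= (0.0931/1.16)^(1.16/(1.16−0.0931)) = (0.08026)^(1.087) = 0.06440.
C_{P,max} = 0.06440×3.70 = 0.238 mol·L⁻¹.

0.238 mol·L⁻¹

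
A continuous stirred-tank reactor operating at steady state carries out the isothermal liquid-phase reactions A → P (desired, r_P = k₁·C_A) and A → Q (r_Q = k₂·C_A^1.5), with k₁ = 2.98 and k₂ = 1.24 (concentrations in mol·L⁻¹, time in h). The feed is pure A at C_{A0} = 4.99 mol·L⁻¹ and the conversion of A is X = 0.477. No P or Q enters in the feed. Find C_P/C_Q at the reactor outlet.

1.49

Exit C_A = C_{A0}(1−X) = 4.99×0.523 = 2.610 mol·L⁻¹.
In a CSTR the entire volume is at exit conditions, so r_P = 2.98×2.610 = 7.777 and r_Q = 1.24×2.610^1.5 = 5.228.
Overall selectivity = C_P/C_Q = r_Pτ/(r_Qτ) = r_P/r_Q = 1.49.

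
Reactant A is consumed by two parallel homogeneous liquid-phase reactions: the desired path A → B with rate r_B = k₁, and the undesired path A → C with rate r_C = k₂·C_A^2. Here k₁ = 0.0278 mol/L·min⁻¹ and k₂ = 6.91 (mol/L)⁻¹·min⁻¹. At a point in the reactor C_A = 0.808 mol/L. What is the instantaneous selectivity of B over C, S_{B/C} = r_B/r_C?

0.00616

S_{B/C} = r_B/r_C = (k₁)/(k₂·C_A^2) = (k₁/k₂)·C_A^-2.
= (0.0278) / (6.91×0.8080^2) = 0.02780/4.511 = 0.00616.
The undesired path is higher order in A, so low C_A (CSTR or dilute feed) favours B.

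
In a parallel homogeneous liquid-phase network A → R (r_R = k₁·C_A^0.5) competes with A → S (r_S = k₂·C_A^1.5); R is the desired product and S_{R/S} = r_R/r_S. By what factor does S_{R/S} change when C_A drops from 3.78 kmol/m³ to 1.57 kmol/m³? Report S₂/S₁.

S_{R/S} = (k₁/k₂)·C_A⁻¹, so S₂/S₁ = (C_{A,2}/C_{A,1})⁻¹.
= 3.78/1.57 = 2.41.

2.41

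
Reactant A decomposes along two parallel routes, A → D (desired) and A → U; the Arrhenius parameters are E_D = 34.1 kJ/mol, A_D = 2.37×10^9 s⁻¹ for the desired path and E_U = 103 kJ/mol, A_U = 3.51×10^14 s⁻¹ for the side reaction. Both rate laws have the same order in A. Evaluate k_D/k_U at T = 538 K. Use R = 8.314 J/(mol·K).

Since both paths have the same order in A, the concentration cancels and S_{D/U} = k_D/k_U = (A_D/A_U)·exp[(E_U−E_D)/(RT)].
(E_U−E_D)/(RT) = (103−34.1)×10³/(8.314×538) = 68900/4473 = 15.40.
k_D/k_U = (2.37×10^9/3.51×10^14)·exp(15.40) = 6.752×10^-6 × 4.895×10^6 = 33.1.

33.1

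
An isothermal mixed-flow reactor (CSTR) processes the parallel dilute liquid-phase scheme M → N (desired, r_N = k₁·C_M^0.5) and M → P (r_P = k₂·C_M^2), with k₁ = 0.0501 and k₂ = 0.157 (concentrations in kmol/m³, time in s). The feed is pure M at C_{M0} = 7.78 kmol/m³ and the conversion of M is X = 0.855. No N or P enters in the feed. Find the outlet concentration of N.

1.40 kmol/m³

Exit C_M = C_{M0}(1−X) = 7.78×0.145 = 1.128 kmol/m³.
In a CSTR the entire volume is at exit conditions, so r_N = 0.0501×1.128^0.5 = 0.05321 and r_P = 0.157×1.128^2 = 0.1998.
Fraction of consumed M going to N: r_N/(r_N+r_P) = 0.2103.
C_N = 0.2103·C_{M0}·X = 0.2103×7.78×0.855 = 1.40 kmol/m³.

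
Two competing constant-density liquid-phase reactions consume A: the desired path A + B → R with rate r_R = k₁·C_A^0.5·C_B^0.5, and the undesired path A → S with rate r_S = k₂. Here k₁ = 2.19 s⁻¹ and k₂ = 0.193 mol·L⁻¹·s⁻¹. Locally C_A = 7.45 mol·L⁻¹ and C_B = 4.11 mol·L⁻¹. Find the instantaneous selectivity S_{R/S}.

62.8

S_{R/S} = r_R/r_S = (k₁·C_A^0.5·C_B^0.5)/(k₂) = (k₁/k₂)·C_A^0.5·C_B^0.5.
= (2.19×7.450^0.5×4.110^0.5) / (0.193) = 12.12/0.1930 = 62.8.
Since the desired path is higher order in A, keeping C_A high (PFR or concentrated feed) favours R.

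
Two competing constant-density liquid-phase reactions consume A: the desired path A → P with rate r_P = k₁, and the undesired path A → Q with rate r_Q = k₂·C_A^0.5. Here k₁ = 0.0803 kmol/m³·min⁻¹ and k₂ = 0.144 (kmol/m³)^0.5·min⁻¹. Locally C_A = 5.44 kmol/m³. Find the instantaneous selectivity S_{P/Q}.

S_{P/Q} = r_P/r_Q = (k₁)/(k₂·C_A^0.5) = (k₁/k₂)·C_A^-0.5.
= (0.0803) / (0.144×5.440^0.5) = 0.08030/0.3359 = 0.239.
The undesired path is higher order in A, so low C_A (CSTR or dilute feed) favours P.

0.239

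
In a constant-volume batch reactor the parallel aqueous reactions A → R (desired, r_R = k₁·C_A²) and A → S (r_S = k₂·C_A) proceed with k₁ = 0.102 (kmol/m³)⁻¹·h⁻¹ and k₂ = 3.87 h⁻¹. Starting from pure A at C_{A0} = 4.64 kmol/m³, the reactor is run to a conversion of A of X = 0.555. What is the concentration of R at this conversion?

0.208 kmol/m³

C_A = C_{A0}(1−X) = 2.065 kmol/m³.
Along a PFR/batch, dC_S/dC_A = −r_S/(r_R+r_S) = −k₂/(k₂+k₁·C_A).
Integrating from C_{A0} to C_A: C_S = (3.87/0.102)·ln[(3.87+0.102·4.64)/(3.87+0.102·2.06)] = 37.94·ln(4.343/4.081) = 2.367 kmol/m³.
Then C_R = (C_{A0}−C_A) − C_S = 2.575 − 2.367 = 0.2083 kmol/m³.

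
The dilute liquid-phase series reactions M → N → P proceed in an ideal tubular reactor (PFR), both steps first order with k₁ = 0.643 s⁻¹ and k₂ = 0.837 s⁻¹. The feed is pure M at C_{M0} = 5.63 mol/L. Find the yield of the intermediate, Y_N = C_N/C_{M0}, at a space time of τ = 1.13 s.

0.316

For first-order series with pure M initially, C_N(τ) = k₁C_{M0}/(k₂−k₁)·(e^(−k₁τ) − e^(−k₂τ)).
e^(−k₁τ) = e^(−0.643×1.13) = e^(−0.7266) = 0.4836; e^(−k₂τ) = e^(−0.9458) = 0.3884.
C_N = 0.643×5.63/(0.837−0.643) × (0.4836−0.3884) = 18.66×0.09519 = 1.776 mol/L.
Y_N = C_N/C_{M0} = 1.776/5.63 = 0.316.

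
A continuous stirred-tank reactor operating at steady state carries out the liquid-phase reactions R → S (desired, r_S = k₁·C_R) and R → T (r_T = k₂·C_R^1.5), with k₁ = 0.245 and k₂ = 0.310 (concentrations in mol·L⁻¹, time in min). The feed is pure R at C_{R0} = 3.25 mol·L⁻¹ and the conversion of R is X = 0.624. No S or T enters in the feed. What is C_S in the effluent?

Exit C_R = C_{R0}(1−X) = 3.25×0.376 = 1.222 mol·L⁻¹.
Rates in a CSTR are evaluated at the outlet concentration: r_S = 0.245×1.222 = 0.2994, r_T = 0.310×1.222^1.5 = 0.4188.
Fraction of consumed R going to S: r_S/(r_S+r_T) = 0.4169.
C_S = 0.4169·C_{R0}·X = 0.4169×3.25×0.624 = 0.845 mol·L⁻¹.

0.845 mol·L⁻¹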